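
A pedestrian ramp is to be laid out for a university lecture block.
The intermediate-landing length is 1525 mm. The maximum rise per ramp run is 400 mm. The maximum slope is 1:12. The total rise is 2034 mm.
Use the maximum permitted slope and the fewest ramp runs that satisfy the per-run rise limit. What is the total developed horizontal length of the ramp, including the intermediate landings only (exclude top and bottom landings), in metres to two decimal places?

At most 400 each: 2034/400 = 5.08, giving 6 ramp runs. That means 5 intermediate landings.
Horizontal run for 2034 mm of rise at 1:12 is 2034 × 12 = 24408 mm.
Intermediate landings: 5 × 1525 = 7625 mm.
Total developed length = 24408 + 7625 = 32033 mm.
= 32.03 m.

32.03 m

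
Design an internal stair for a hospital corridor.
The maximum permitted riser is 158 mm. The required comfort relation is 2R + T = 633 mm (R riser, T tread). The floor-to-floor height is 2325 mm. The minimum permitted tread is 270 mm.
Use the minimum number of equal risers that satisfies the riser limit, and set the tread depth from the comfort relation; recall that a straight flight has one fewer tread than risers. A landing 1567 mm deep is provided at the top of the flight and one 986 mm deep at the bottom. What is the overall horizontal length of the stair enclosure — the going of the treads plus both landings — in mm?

2325 / 158 = 14.715 → round up to 15 risers.
Each riser is 2325/15 = 155 mm (≤ 158 mm).
Tread T = 633 − 2 × 155 = 323 mm (≥ 270 mm).
15 risers give 14 treads; going = 14 × 323 = 4522 mm.
Add landings: 4522 + 1567 + 986 = 7075 mm.

7075 mm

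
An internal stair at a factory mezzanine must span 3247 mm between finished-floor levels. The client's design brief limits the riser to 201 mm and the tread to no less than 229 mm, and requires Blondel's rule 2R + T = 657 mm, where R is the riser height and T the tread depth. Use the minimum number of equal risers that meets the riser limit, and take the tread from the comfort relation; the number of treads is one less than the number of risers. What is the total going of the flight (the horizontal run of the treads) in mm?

3247 / 201 = 16.154 → round up to 17 risers.
R = 3247 ÷ 17 = 191 mm.
Tread T = 657 − 2 × 191 = 275 mm (≥ 229 mm).
Treads = 17 − 1 = 16; going = 16 × 275 = 4400 mm.

4400 mm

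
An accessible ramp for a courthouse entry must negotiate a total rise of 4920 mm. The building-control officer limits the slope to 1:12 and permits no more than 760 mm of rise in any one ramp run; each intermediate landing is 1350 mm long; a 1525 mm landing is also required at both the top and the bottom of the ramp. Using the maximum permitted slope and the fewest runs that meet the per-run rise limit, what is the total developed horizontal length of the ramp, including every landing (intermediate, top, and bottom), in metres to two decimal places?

70.19 m

At most 760 each: 4920/760 = 6.47, giving 7 ramp runs. That means 6 intermediate landings.
Horizontal run for 4920 mm of rise at 1:12 is 4920 × 12 = 59040 mm.
6 intermediate landings contribute 6 × 1350 = 8100 mm.
Top and bottom landings: 2 × 1525 = 3050 mm.
Total = 59040 + 8100 + 3050 = 70190 mm.
= 70.19 m.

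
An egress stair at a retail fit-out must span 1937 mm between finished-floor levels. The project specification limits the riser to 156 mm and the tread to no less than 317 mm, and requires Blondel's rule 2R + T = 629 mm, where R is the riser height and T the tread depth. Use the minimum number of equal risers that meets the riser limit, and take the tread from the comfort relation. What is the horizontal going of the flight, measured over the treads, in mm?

3972 mm

At most 156 each: 1937/156 = 12.42, giving 13 risers.
Riser R = 1937 / 13 = 149 mm, within the 156 mm limit.
T = 629 − 2·149 = 331 mm, which satisfies the 317 mm minimum.
Going = (13 − 1) × 331 = 3972 mm.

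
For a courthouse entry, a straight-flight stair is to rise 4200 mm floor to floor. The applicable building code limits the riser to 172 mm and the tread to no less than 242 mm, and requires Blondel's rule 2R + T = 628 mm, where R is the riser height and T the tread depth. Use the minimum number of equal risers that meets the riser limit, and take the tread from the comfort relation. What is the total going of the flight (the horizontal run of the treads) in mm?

7008 mm

At most 172 each: 4200/172 = 24.42, giving 25 risers.
R = 4200 ÷ 25 = 168 mm.
T = 628 − 2·168 = 292 mm, which satisfies the 242 mm minimum.
25 risers give 24 treads; going = 24 × 292 = 7008 mm.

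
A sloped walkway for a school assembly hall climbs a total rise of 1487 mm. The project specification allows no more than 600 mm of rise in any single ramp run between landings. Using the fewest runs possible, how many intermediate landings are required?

2 intermediate landings

1487 / 600 = 2.478 → round up to 3 ramp runs.
3 runs are separated by 2 intermediate landings.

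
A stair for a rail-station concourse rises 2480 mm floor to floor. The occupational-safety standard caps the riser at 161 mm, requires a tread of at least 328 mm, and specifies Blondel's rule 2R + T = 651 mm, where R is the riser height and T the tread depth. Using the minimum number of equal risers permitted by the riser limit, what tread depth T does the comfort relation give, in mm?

2480 / 161 = 15.40, so 16 risers are needed.
Each riser is 2480/16 = 155 mm (≤ 161 mm).
Tread T = 651 − 2 × 155 = 341 mm (≥ 328 mm).

341 mm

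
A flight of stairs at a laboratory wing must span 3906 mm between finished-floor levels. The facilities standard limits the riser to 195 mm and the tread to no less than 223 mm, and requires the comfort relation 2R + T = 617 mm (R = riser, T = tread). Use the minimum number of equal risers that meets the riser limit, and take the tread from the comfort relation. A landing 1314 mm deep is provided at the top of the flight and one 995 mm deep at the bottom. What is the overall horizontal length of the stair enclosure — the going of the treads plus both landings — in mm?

7209 mm

3906 / 195 = 20.03, so 21 risers are needed.
Riser R = 3906 / 21 = 186 mm, within the 195 mm limit.
From 2R + T = 617: T = 617 − 372 = 245 mm.
Treads = 21 − 1 = 20; going = 20 × 245 = 4900 mm.
Add landings: 4900 + 1314 + 995 = 7209 mm.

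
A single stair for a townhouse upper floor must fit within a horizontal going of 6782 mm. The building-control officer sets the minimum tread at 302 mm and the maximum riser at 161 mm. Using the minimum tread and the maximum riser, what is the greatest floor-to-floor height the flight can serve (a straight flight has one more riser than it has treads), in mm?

Treads that fit: ⌊6782 / 302⌋ = 22.
Risers = treads + 1 = 23.
Maximum height = 23 × 161 = 3703 mm.

3703 mm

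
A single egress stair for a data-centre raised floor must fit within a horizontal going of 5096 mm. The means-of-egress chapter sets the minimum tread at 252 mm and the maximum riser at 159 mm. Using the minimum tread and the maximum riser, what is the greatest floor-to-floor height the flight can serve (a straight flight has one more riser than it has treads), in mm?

Treads that fit: ⌊5096 / 252⌋ = 20.
Risers = treads + 1 = 21.
Maximum height = 21 × 159 = 3339 mm.

3339 mm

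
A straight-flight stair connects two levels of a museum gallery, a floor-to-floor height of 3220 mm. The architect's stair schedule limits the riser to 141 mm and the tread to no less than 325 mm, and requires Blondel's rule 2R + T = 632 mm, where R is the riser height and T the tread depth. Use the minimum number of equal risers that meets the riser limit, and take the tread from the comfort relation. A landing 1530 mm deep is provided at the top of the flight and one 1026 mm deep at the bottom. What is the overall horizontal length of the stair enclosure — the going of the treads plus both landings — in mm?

10300 mm

⌈3220/141⌉ = 23 risers.
Riser R = 3220 / 23 = 140 mm, within the 141 mm limit.
Tread T = 632 − 2 × 140 = 352 mm (≥ 325 mm).
23 risers give 22 treads; going = 22 × 352 = 7744 mm.
Enclosure = 7744 + 1530 + 1026 = 10300 mm.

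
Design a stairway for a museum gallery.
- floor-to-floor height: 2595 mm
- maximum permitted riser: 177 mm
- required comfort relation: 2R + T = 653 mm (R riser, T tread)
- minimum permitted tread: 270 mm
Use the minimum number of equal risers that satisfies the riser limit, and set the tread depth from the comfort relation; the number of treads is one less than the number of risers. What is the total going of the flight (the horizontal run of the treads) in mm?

4298 mm

At most 177 each: 2595/177 = 14.66, giving 15 risers.
Each riser is 2595/15 = 173 mm (≤ 177 mm).
From 2R + T = 653: T = 653 − 346 = 307 mm.
Going = (15 − 1) × 307 = 4298 mm.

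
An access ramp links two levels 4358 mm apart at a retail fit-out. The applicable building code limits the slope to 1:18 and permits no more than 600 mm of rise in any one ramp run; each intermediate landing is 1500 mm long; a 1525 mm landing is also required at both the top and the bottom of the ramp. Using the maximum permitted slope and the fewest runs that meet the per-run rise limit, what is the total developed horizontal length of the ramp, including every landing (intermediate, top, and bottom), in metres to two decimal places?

At most 600 each: 4358/600 = 7.26, giving 8 ramp runs. That means 7 intermediate landings.
Horizontal run for 4358 mm of rise at 1:18 is 4358 × 18 = 78444 mm.
Intermediate landings: 7 × 1500 = 10500 mm.
Top and bottom landings: 2 × 1525 = 3050 mm.
Total = 78444 + 10500 + 3050 = 91994 mm.
= 91.99 m.

91.99 m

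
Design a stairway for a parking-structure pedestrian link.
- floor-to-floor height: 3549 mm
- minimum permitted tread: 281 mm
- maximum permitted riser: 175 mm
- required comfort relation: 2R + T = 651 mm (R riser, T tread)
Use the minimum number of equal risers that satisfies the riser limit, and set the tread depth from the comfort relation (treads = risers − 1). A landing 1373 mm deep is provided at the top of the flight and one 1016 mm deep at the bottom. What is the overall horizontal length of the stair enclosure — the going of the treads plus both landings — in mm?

8649 mm

⌈3549/175⌉ = 21 risers.
R = 3549 ÷ 21 = 169 mm.
From 2R + T = 651: T = 651 − 338 = 313 mm.
Treads = 21 − 1 = 20; going = 20 × 313 = 6260 mm.
Enclosure = 6260 + 1373 + 1016 = 8649 mm.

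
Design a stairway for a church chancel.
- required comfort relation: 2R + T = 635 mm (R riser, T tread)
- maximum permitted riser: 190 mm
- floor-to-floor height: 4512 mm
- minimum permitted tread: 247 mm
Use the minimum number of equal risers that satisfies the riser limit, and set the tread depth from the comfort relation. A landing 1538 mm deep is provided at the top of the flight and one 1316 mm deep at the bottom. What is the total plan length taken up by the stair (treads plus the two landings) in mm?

4512 / 190 = 23.747 → round up to 24 risers.
Riser R = 4512 / 24 = 188 mm, within the 190 mm limit.
From 2R + T = 635: T = 635 − 376 = 259 mm.
Treads = 24 − 1 = 23; going = 23 × 259 = 5957 mm.
Enclosure = 5957 + 1538 + 1316 = 8811 mm.

8811 mm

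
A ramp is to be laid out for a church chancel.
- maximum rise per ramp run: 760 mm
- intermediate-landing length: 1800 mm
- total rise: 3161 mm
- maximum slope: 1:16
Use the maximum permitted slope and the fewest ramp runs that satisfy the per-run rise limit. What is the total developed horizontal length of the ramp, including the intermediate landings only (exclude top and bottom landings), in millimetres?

57776 mm

⌈3161/760⌉ = 5 ramp runs. That means 4 intermediate landings.
Ramp run (horizontal) at 1:16: 3161 × 16 = 50576 mm.
4 intermediate landings contribute 4 × 1800 = 7200 mm.
Total developed length = 50576 + 7200 = 57776 mm.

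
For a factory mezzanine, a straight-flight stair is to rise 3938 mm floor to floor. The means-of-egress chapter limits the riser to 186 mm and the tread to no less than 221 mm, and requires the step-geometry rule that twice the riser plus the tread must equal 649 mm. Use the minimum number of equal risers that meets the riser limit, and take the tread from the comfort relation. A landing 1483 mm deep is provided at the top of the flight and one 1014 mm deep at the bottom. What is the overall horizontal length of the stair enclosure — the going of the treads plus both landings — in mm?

8608 mm

⌈3938/186⌉ = 22 risers.
R = 3938 ÷ 22 = 179 mm.
Tread T = 649 − 2 × 179 = 291 mm (≥ 221 mm).
22 risers give 21 treads; going = 21 × 291 = 6111 mm.
Add landings: 6111 + 1483 + 1014 = 8608 mm.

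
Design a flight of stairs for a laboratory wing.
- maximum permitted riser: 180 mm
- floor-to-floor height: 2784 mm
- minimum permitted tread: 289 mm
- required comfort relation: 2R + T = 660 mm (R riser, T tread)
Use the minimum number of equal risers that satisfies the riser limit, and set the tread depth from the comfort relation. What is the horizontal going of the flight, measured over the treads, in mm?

4680 mm

2784 / 180 = 15.47, so 16 risers are needed.
Riser R = 2784 / 16 = 174 mm, within the 180 mm limit.
T = 660 − 2·174 = 312 mm, which satisfies the 289 mm minimum.
16 risers give 15 treads; going = 15 × 312 = 4680 mm.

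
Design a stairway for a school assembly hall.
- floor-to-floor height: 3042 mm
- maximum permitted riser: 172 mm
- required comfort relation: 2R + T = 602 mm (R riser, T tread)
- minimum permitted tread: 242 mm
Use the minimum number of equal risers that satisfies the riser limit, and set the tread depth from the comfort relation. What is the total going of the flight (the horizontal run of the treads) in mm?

4488 mm

⌈3042/172⌉ = 18 risers.
R = 3042 ÷ 18 = 169 mm.
From 2R + T = 602: T = 602 − 338 = 264 mm.
Going = (18 − 1) × 264 = 4488 mm.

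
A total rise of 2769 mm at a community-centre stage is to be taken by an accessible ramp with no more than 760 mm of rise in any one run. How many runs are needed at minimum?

4 runs

At most 760 each: 2769/760 = 3.64, giving 4 ramp runs.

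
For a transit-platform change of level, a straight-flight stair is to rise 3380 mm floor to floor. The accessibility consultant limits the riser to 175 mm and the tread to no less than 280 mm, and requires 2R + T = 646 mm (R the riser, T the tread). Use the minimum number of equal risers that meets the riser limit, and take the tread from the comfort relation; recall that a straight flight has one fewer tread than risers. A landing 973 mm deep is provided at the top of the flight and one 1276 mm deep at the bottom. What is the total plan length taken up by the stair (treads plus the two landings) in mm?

8101 mm

⌈3380/175⌉ = 20 risers.
R = 3380 ÷ 20 = 169 mm.
From 2R + T = 646: T = 646 − 338 = 308 mm.
Treads = 20 − 1 = 19; going = 19 × 308 = 5852 mm.
Add landings: 5852 + 973 + 1276 = 8101 mm.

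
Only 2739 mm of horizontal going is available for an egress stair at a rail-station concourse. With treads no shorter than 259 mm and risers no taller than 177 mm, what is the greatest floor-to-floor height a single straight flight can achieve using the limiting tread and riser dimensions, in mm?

Treads that fit: ⌊2739 / 259⌋ = 10.
Risers = treads + 1 = 11.
Maximum height = 11 × 177 = 1947 mm.

1947 mm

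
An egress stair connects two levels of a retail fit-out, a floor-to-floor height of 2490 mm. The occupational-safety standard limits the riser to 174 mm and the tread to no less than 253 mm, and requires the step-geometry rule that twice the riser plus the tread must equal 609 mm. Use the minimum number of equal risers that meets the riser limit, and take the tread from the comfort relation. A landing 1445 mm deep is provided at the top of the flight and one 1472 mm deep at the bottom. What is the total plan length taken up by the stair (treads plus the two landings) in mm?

6795 mm

2490 / 174 = 14.310 → round up to 15 risers.
Each riser is 2490/15 = 166 mm (≤ 174 mm).
Tread T = 609 − 2 × 166 = 277 mm (≥ 253 mm).
Going = (15 − 1) × 277 = 3878 mm.
Enclosure = 3878 + 1445 + 1472 = 6795 mm.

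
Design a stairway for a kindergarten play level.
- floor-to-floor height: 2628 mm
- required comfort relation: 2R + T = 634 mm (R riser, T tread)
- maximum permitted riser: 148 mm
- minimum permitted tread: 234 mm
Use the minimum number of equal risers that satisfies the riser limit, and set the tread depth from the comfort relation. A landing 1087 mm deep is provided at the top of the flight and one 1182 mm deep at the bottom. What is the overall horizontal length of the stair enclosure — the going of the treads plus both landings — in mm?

8083 mm

At most 148 each: 2628/148 = 17.76, giving 18 risers.
Riser R = 2628 / 18 = 146 mm, within the 148 mm limit.
Tread T = 634 − 2 × 146 = 342 mm (≥ 234 mm).
18 risers give 17 treads; going = 17 × 342 = 5814 mm.
Add landings: 5814 + 1087 + 1182 = 8083 mm.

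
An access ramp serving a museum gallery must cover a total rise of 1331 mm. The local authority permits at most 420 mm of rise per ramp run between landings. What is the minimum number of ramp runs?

4 runs

⌈1331/420⌉ = 4 ramp runs.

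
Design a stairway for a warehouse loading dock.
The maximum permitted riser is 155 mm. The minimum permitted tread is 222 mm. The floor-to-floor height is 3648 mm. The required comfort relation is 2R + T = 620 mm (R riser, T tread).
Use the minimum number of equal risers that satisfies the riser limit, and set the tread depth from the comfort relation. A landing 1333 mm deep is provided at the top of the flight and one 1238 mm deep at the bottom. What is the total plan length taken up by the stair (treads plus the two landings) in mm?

9839 mm

3648 / 155 = 23.535 → round up to 24 risers.
R = 3648 ÷ 24 = 152 mm.
Tread T = 620 − 2 × 152 = 316 mm (≥ 222 mm).
24 risers give 23 treads; going = 23 × 316 = 7268 mm.
Enclosure = 7268 + 1333 + 1238 = 9839 mm.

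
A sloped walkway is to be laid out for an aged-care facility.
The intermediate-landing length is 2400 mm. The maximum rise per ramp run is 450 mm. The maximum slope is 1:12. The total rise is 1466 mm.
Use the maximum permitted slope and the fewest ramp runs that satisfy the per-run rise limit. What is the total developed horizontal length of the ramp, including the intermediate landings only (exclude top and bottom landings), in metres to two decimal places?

1466 / 450 = 3.26, so 4 ramp runs are needed. That means 3 intermediate landings.
Ramp run (horizontal) at 1:12: 1466 × 12 = 17592 mm.
3 intermediate landings contribute 3 × 2400 = 7200 mm.
Total developed length = 17592 + 7200 = 24792 mm.
= 24.79 m.

24.79 m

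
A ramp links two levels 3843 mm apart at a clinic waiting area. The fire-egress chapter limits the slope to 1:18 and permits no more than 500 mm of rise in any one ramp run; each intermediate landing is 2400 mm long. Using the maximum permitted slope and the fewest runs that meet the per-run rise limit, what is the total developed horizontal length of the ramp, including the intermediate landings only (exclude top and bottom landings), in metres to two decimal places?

85.97 m

⌈3843/500⌉ = 8 ramp runs. That means 7 intermediate landings.
Ramp run (horizontal) at 1:18: 3843 × 18 = 69174 mm.
Intermediate landings: 7 × 2400 = 16800 mm.
Total developed length = 69174 + 16800 = 85974 mm.
= 85.97 m.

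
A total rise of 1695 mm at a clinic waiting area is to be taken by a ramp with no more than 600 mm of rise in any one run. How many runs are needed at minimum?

3 runs

At most 600 each: 1695/600 = 2.83, giving 3 ramp runs.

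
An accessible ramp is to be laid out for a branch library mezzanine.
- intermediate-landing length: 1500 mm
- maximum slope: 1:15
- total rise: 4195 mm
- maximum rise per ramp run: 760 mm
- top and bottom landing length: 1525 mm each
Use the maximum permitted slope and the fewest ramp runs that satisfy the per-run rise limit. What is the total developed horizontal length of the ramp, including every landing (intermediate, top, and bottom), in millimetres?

73475 mm

4195 / 760 = 5.52, so 6 ramp runs are needed. That means 5 intermediate landings.
Ramp run (horizontal) at 1:15: 4195 × 15 = 62925 mm.
5 intermediate landings contribute 5 × 1500 = 7500 mm.
Top and bottom landings: 2 × 1525 = 3050 mm.
Total = 62925 + 7500 + 3050 = 73475 mm.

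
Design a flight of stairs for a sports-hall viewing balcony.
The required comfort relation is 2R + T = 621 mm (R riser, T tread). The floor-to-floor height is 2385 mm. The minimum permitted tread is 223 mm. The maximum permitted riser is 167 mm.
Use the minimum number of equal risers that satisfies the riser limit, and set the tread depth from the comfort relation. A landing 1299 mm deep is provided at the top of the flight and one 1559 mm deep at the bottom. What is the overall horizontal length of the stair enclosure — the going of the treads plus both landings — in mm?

2385 / 167 = 14.28, so 15 risers are needed.
R = 2385 ÷ 15 = 159 mm.
Tread T = 621 − 2 × 159 = 303 mm (≥ 223 mm).
15 risers give 14 treads; going = 14 × 303 = 4242 mm.
Add landings: 4242 + 1299 + 1559 = 7100 mm.

7100 mm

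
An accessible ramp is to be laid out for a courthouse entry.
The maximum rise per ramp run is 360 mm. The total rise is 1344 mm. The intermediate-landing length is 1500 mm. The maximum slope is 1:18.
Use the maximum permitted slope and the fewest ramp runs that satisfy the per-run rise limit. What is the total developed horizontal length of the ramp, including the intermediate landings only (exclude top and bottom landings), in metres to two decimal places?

28.69 m

At most 360 each: 1344/360 = 3.73, giving 4 ramp runs. That means 3 intermediate landings.
Horizontal run for 1344 mm of rise at 1:18 is 1344 × 18 = 24192 mm.
3 intermediate landings contribute 3 × 1500 = 4500 mm.
Total developed length = 24192 + 4500 = 28692 mm.
= 28.69 m.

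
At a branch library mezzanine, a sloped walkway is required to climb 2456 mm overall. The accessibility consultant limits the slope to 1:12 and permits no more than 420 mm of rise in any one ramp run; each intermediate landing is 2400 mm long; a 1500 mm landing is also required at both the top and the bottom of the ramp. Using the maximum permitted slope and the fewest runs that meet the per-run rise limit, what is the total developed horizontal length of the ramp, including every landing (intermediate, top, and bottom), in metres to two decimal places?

44.47 m

2456 / 420 = 5.85, so 6 ramp runs are needed. That means 5 intermediate landings.
Horizontal run for 2456 mm of rise at 1:12 is 2456 × 12 = 29472 mm.
5 intermediate landings contribute 5 × 2400 = 12000 mm.
Top and bottom landings: 2 × 1500 = 3000 mm.
Total = 29472 + 12000 + 3000 = 44472 mm.
= 44.47 m.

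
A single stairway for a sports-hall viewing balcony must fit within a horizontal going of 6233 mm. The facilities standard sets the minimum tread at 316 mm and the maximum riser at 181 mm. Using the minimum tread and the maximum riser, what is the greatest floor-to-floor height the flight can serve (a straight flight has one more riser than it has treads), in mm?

3620 mm

6233 / 316 = 19.72, so 19 treads fit.
Risers = treads + 1 = 20.
Maximum height = 20 × 181 = 3620 mm.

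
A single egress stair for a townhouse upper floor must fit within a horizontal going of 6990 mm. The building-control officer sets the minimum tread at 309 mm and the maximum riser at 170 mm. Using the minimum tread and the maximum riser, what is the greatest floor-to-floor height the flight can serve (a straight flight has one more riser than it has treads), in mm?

Treads that fit: ⌊6990 / 309⌋ = 22.
Risers = treads + 1 = 23.
Maximum height = 23 × 170 = 3910 mm.

3910 mm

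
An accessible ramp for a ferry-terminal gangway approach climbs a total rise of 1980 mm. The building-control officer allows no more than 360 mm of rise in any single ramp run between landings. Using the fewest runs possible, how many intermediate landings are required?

⌈1980/360⌉ = 6 ramp runs.
6 runs are separated by 5 intermediate landings.

5 intermediate landings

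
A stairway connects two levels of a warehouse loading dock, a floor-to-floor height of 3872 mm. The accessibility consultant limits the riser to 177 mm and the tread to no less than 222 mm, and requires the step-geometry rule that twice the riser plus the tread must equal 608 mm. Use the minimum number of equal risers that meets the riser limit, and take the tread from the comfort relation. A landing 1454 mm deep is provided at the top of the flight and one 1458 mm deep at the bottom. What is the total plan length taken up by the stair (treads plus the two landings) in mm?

3872 / 177 = 21.88, so 22 risers are needed.
Each riser is 3872/22 = 176 mm (≤ 177 mm).
T = 608 − 2·176 = 256 mm, which satisfies the 222 mm minimum.
Going = (22 − 1) × 256 = 5376 mm.
Add landings: 5376 + 1454 + 1458 = 8288 mm.

8288 mm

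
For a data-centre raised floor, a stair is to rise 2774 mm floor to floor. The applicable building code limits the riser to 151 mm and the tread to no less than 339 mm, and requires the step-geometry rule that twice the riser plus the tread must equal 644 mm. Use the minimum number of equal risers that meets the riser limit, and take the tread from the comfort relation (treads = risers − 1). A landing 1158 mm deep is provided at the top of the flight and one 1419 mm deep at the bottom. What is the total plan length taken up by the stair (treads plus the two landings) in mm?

8913 mm

2774 / 151 = 18.37, so 19 risers are needed.
Riser R = 2774 / 19 = 146 mm, within the 151 mm limit.
From 2R + T = 644: T = 644 − 292 = 352 mm.
Treads = 19 − 1 = 18; going = 18 × 352 = 6336 mm.
Add landings: 6336 + 1158 + 1419 = 8913 mm.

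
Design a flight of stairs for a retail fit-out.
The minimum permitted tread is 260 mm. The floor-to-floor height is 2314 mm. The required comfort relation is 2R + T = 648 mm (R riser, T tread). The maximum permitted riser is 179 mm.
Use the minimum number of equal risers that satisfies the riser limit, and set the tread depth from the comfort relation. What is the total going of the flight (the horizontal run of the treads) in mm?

2314 / 179 = 12.93, so 13 risers are needed.
Each riser is 2314/13 = 178 mm (≤ 179 mm).
From 2R + T = 648: T = 648 − 356 = 292 mm.
Treads = 13 − 1 = 12; going = 12 × 292 = 3504 mm.

3504 mm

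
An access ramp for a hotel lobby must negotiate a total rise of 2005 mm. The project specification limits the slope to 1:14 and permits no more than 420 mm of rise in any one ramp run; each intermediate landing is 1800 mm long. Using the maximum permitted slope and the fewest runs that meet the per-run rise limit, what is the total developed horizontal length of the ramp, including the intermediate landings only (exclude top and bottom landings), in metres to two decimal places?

35.27 m

2005 / 420 = 4.774 → round up to 5 ramp runs. That means 4 intermediate landings.
Ramp run (horizontal) at 1:14: 2005 × 14 = 28070 mm.
Intermediate landings: 4 × 1800 = 7200 mm.
Total developed length = 28070 + 7200 = 35270 mm.
= 35.27 m.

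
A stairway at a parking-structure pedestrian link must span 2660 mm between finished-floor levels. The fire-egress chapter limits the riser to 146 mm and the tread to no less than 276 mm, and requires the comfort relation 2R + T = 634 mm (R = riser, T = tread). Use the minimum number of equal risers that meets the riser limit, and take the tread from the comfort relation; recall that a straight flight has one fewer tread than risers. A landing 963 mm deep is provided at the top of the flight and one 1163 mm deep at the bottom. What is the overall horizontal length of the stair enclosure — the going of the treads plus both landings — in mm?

⌈2660/146⌉ = 19 risers.
R = 2660 ÷ 19 = 140 mm.
From 2R + T = 634: T = 634 − 280 = 354 mm.
Going = (19 − 1) × 354 = 6372 mm.
Enclosure = 6372 + 963 + 1163 = 8498 mm.

8498 mm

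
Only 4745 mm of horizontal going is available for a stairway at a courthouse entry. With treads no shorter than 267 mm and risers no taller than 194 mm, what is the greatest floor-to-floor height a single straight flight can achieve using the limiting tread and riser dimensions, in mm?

Treads that fit: ⌊4745 / 267⌋ = 17.
Risers = treads + 1 = 18.
Maximum height = 18 × 194 = 3492 mm.

3492 mm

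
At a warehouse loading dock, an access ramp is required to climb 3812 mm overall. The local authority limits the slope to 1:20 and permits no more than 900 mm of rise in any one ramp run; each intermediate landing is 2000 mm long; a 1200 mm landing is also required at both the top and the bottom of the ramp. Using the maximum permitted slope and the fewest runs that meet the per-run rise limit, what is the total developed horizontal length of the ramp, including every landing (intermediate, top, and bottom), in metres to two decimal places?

3812 / 900 = 4.24, so 5 ramp runs are needed. That means 4 intermediate landings.
Ramp run (horizontal) at 1:20: 3812 × 20 = 76240 mm.
4 intermediate landings contribute 4 × 2000 = 8000 mm.
Top and bottom landings: 2 × 1200 = 2400 mm.
Total = 76240 + 8000 + 2400 = 86640 mm.
= 86.64 m.

86.64 m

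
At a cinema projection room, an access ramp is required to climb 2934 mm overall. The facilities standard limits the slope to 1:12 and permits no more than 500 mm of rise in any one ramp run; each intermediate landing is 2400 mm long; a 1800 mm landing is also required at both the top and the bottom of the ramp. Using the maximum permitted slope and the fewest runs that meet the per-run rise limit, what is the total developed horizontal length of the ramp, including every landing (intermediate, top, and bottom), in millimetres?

At most 500 each: 2934/500 = 5.87, giving 6 ramp runs. That means 5 intermediate landings.
Horizontal run for 2934 mm of rise at 1:12 is 2934 × 12 = 35208 mm.
Intermediate landings: 5 × 2400 = 12000 mm.
Top and bottom landings: 2 × 1800 = 3600 mm.
Total = 35208 + 12000 + 3600 = 50808 mm.

50808 mm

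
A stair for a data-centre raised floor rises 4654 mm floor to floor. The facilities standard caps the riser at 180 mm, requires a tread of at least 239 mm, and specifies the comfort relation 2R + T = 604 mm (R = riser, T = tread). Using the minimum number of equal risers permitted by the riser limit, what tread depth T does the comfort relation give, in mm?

246 mm

4654 / 180 = 25.86, so 26 risers are needed.
Each riser is 4654/26 = 179 mm (≤ 180 mm).
Tread T = 604 − 2 × 179 = 246 mm (≥ 239 mm).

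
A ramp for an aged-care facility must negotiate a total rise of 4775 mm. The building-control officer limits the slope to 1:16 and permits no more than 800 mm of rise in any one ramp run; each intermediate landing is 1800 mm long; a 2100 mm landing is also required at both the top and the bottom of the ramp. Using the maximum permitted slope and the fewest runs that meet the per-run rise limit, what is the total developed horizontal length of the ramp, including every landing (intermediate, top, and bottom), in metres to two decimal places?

89.60 m

4775 / 800 = 5.97, so 6 ramp runs are needed. That means 5 intermediate landings.
Ramp run (horizontal) at 1:16: 4775 × 16 = 76400 mm.
Intermediate landings: 5 × 1800 = 9000 mm.
Top and bottom landings: 2 × 2100 = 4200 mm.
Total = 76400 + 9000 + 4200 = 89600 mm.
= 89.60 m.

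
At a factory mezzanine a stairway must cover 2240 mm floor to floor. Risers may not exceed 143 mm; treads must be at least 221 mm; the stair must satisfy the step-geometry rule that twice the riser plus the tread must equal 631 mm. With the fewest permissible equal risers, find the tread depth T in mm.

At most 143 each: 2240/143 = 15.66, giving 16 risers.
Each riser is 2240/16 = 140 mm (≤ 143 mm).
Tread T = 631 − 2 × 140 = 351 mm (≥ 221 mm).

351 mm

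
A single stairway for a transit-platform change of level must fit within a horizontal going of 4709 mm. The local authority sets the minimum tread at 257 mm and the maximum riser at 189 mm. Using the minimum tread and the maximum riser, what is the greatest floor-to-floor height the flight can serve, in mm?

4709 / 257 = 18.32, so 18 treads fit.
Risers = treads + 1 = 19.
Maximum height = 19 × 189 = 3591 mm.

3591 mm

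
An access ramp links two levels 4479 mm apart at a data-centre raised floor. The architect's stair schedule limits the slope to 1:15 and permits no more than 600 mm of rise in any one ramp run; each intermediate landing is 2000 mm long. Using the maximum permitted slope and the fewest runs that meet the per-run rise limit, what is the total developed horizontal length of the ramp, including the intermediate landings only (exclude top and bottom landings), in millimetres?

81185 mm

4479 / 600 = 7.46, so 8 ramp runs are needed. That means 7 intermediate landings.
Horizontal run for 4479 mm of rise at 1:15 is 4479 × 15 = 67185 mm.
Intermediate landings: 7 × 2000 = 14000 mm.
Total developed length = 67185 + 14000 = 81185 mm.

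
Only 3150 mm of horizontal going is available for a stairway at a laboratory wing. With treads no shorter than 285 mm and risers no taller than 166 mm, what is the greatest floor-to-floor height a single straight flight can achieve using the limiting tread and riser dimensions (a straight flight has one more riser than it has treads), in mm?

1992 mm

3150 / 285 = 11.05, so 11 treads fit.
Risers = treads + 1 = 12.
Maximum height = 12 × 166 = 1992 mm.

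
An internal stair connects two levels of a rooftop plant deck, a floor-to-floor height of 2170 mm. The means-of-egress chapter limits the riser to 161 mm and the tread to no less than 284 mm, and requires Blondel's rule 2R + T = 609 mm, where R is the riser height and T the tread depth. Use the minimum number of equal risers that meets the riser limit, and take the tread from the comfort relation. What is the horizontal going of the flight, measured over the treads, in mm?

At most 161 each: 2170/161 = 13.48, giving 14 risers.
R = 2170 ÷ 14 = 155 mm.
From 2R + T = 609: T = 609 − 310 = 299 mm.
Going = (14 − 1) × 299 = 3887 mm.

3887 mm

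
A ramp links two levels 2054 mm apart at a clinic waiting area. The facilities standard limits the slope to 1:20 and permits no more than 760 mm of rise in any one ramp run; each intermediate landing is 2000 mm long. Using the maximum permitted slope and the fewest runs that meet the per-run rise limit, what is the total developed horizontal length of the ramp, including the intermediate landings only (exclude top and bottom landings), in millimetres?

45080 mm

At most 760 each: 2054/760 = 2.70, giving 3 ramp runs. That means 2 intermediate landings.
Ramp run (horizontal) at 1:20: 2054 × 20 = 41080 mm.
2 intermediate landings contribute 2 × 2000 = 4000 mm.
Developed length = 41080 + 4000 = 45080 mm.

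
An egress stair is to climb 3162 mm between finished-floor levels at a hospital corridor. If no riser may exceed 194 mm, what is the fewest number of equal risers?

17 risers

At most 194 each: 3162/194 = 16.30, giving 17 risers.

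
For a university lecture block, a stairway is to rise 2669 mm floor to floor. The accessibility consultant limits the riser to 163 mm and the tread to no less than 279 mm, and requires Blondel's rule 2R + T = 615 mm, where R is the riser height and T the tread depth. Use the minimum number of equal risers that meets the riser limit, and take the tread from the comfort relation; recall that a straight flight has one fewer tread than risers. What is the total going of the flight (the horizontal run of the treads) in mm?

4816 mm

At most 163 each: 2669/163 = 16.37, giving 17 risers.
Each riser is 2669/17 = 157 mm (≤ 163 mm).
From 2R + T = 615: T = 615 − 314 = 301 mm.
Going = (17 − 1) × 301 = 4816 mm.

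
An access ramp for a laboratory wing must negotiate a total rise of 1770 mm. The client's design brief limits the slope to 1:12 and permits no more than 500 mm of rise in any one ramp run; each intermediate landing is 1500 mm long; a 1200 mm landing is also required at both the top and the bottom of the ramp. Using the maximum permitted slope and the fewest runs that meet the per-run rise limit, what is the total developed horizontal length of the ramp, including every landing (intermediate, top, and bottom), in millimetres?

1770 / 500 = 3.54, so 4 ramp runs are needed. That means 3 intermediate landings.
Horizontal run for 1770 mm of rise at 1:12 is 1770 × 12 = 21240 mm.
Intermediate landings: 3 × 1500 = 4500 mm.
Top and bottom landings: 2 × 1200 = 2400 mm.
Total = 21240 + 4500 + 2400 = 28140 mm.

28140 mm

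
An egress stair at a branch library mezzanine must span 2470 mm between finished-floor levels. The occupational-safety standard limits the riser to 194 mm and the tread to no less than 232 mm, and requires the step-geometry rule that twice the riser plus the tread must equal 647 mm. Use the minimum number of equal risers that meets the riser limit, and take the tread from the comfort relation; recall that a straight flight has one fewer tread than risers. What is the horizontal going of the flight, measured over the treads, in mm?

2470 / 194 = 12.73, so 13 risers are needed.
Riser R = 2470 / 13 = 190 mm, within the 194 mm limit.
From 2R + T = 647: T = 647 − 380 = 267 mm.
Going = (13 − 1) × 267 = 3204 mm.

3204 mm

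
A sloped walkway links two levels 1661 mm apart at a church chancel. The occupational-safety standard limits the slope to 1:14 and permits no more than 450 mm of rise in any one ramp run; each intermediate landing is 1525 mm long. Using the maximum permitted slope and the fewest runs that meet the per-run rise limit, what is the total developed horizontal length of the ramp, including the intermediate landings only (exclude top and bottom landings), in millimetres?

27829 mm

1661 / 450 = 3.691 → round up to 4 ramp runs. That means 3 intermediate landings.
Horizontal run for 1661 mm of rise at 1:14 is 1661 × 14 = 23254 mm.
3 intermediate landings contribute 3 × 1525 = 4575 mm.
Developed length = 23254 + 4575 = 27829 mm.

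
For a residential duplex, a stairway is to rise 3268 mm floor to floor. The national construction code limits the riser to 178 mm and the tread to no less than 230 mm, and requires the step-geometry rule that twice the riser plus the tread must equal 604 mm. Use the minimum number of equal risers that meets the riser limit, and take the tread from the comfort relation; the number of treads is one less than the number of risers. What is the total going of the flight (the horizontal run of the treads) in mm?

4680 mm

At most 178 each: 3268/178 = 18.36, giving 19 risers.
Riser R = 3268 / 19 = 172 mm, within the 178 mm limit.
From 2R + T = 604: T = 604 − 344 = 260 mm.
19 risers give 18 treads; going = 18 × 260 = 4680 mm.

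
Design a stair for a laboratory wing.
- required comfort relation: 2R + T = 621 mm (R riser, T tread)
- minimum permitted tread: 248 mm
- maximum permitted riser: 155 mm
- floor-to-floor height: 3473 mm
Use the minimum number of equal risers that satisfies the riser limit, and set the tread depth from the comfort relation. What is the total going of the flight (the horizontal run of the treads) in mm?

7018 mm

3473 / 155 = 22.41, so 23 risers are needed.
R = 3473 ÷ 23 = 151 mm.
From 2R + T = 621: T = 621 − 302 = 319 mm.
Going = (23 − 1) × 319 = 7018 mm.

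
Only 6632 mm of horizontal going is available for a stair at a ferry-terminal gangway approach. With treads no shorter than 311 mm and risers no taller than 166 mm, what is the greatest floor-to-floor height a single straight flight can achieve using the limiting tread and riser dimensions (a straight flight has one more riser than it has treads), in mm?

Treads that fit: ⌊6632 / 311⌋ = 21.
Risers = treads + 1 = 22.
Maximum height = 22 × 166 = 3652 mm.

3652 mm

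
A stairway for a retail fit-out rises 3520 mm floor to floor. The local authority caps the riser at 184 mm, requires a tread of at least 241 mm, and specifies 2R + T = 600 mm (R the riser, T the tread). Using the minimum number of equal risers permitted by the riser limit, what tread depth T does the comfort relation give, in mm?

248 mm

At most 184 each: 3520/184 = 19.13, giving 20 risers.
Each riser is 3520/20 = 176 mm (≤ 184 mm).
T = 600 − 2·176 = 248 mm, which satisfies the 241 mm minimum.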